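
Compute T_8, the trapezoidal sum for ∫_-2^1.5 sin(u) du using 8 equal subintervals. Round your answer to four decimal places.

Δu = (1.5 − (-2))/8 = 0.4375.
f(-2) ≈ -0.9093, f(-1.5625) ≈ -1.0000, f(-1.125) ≈ -0.9023, f(-0.6875) ≈ -0.6346, f(-0.25) ≈ -0.2474, f(0.1875) ≈ 0.1864, f(0.625) ≈ 0.5851, f(1.0625) ≈ 0.8736, f(1.5) ≈ 0.9975.
T_8 = (Δu/2)·[f(u_0) + 2f(u_1) + ... + 2f(u_{7}) + f(u_8)].
Sum ≈ -0.4791.

-0.4791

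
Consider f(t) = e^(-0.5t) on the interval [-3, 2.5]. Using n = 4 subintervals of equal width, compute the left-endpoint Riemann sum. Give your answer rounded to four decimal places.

Δt = (2.5 − (-3))/4 = 1.375.
Left endpoints: -3, -1.625, -0.25, 1.125.
f(-3) ≈ 4.4817, f(-1.625) ≈ 2.2535, f(-0.25) ≈ 1.1331, f(1.125) ≈ 0.5698.
Sum = Δt · [f(-3) + f(-1.625) + f(-0.25) + f(1.125)].
Sum ≈ 11.6025.

11.6025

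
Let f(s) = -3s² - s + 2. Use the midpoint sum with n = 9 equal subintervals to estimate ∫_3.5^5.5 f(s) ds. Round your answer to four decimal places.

-128.4753

Δs = (5.5 − 3.5)/9 = 2/9.
Midpoints: 65/18, 23/6, 73/18, 77/18, 4.5, 85/18, 89/18, 31/6, 97/18.
f(65/18) = -4399/108, f(23/6) = -551/12, f(73/18) = -5551/108, f(77/18) = -6175/108, f(4.5) = -63.25, f(85/18) = -7519/108, f(89/18) = -8239/108, f(31/6) = -83.25, f(97/18) = -9775/108.
Sum = Δs · [f(65/18) + f(23/6) + f(73/18) + ...].
Sum ≈ -128.4753.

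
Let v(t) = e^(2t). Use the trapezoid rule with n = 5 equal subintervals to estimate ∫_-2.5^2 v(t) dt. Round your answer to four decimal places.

34.2960

Δt = (2 − (-2.5))/5 = 0.9.
v(-2.5) ≈ 0.0067, v(-1.6) ≈ 0.0408, v(-0.7) ≈ 0.2466, v(0.2) ≈ 1.4918, v(1.1) ≈ 9.0250, v(2) ≈ 54.5982.
T_5 = (Δt/2)·[v(t_0) + 2v(t_1) + ... + 2v(t_{4}) + v(t_5)].
Sum ≈ 34.2960.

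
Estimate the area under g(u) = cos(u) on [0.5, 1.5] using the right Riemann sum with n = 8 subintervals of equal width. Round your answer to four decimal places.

Δu = (1.5 − 0.5)/8 = 0.125.
Right endpoints: 0.625, 0.75, 0.875, 1, 1.125, 1.25, 1.375, 1.5.
g(0.625) ≈ 0.8110, g(0.75) ≈ 0.7317, g(0.875) ≈ 0.6410, g(1) ≈ 0.5403, g(1.125) ≈ 0.4312, g(1.25) ≈ 0.3153, g(1.375) ≈ 0.1945, g(1.5) ≈ 0.0707.
Sum = Δu · [g(0.625) + g(0.75) + g(0.875) + ...].
Sum ≈ 0.4670.

0.4670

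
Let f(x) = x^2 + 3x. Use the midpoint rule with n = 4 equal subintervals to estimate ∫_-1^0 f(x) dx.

Δx = (0 − (-1))/4 = 0.25.
Midpoints: -0.875, -0.625, -0.375, -0.125.
f(-0.875) = -1.859375, f(-0.625) = -1.484375, f(-0.375) = -0.984375, f(-0.125) = -0.359375.
Sum = Δx · [f(-0.875) + f(-0.625) + f(-0.375) + f(-0.125)].
Sum = -1.171875.

-1.171875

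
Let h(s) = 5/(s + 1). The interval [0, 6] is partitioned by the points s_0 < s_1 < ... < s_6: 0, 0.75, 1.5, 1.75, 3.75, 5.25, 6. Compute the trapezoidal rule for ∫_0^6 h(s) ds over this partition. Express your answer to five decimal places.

10.07327

Subinterval widths: 0.75, 0.75, 0.25, 2, 1.5, 0.75.
h(0) = 5, h(0.75) = 20/7, h(1.5) = 2, h(1.75) = 20/11, h(3.75) = 20/19, h(5.25) = 0.8, h(6) = 5/7.
On each subinterval the trapezoid contributes (Δs_i/2)·[h(s_{i-1}) + h(s_i)].
Sum ≈ 10.07327.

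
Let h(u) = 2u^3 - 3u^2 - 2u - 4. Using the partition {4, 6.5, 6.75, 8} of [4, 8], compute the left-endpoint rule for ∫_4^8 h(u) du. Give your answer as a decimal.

847.5078125

Subinterval widths: 2.5, 0.25, 1.25.
Left endpoints: 4, 6.5, 6.75.
h(4) = 68, h(6.5) = 405.5, h(6.75) = 460.90625.
Sum = Σ Δu_i · h(u_i).
Sum = 847.5078125.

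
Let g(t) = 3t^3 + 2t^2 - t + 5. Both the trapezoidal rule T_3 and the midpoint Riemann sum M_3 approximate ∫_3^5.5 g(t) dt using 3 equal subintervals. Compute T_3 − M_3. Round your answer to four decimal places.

T_3 ≈ 731.984954.
M_3 ≈ 714.515336.
T_3 − M_3 ≈ 17.4696.

17.4696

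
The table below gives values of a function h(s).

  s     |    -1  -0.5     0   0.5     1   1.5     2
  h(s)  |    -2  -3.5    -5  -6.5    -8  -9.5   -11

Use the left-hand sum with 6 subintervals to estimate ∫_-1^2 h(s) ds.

Δs = 0.5.
Sum = 0.5·[(-2) + (-3.5) + (-5) + (-6.5) + (-8) + (-9.5)] = -17.25.

-17.25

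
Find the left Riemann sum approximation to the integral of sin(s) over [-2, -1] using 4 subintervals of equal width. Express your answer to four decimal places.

-0.9599

Δs = (-1 − (-2))/4 = 0.25.
Left endpoints: -2, -1.75, -1.5, -1.25.
f(-2) ≈ -0.9093, f(-1.75) ≈ -0.9840, f(-1.5) ≈ -0.9975, f(-1.25) ≈ -0.9490.
Sum = Δs · [f(-2) + f(-1.75) + f(-1.5) + f(-1.25)].
Sum ≈ -0.9599.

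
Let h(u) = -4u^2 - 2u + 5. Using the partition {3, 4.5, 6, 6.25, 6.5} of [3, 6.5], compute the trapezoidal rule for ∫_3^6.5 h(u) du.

Subinterval widths: 1.5, 1.5, 0.25, 0.25.
h(3) = -37, h(4.5) = -85, h(6) = -151, h(6.25) = -163.75, h(6.5) = -177.
On each subinterval the trapezoid contributes (Δu_i/2)·[h(u_{i-1}) + h(u_i)].
Sum = -350.4375.

-350.4375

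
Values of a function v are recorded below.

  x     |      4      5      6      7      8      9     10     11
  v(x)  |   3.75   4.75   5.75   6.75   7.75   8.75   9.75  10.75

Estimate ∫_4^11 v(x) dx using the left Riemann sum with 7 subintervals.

Δx = 1.
Sum = 1·[3.75 + 4.75 + 5.75 + 6.75 + 7.75 + 8.75 + 9.75] = 47.25.

47.25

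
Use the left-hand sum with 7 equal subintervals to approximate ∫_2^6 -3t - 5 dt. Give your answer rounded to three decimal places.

-64.571

Δt = (6 − 2)/7 = 4/7.
Left endpoints: 2, 18/7, 22/7, 26/7, 30/7, 34/7, 38/7.
f(2) = -11, f(18/7) = -89/7, f(22/7) = -101/7, f(26/7) = -113/7, f(30/7) = -125/7, f(34/7) = -137/7, f(38/7) = -149/7.
Sum = Δt · [f(2) + f(18/7) + f(22/7) + ...].
Sum ≈ -64.571.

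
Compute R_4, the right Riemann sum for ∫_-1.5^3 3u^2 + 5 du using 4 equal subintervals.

67.11328125

Δu = (3 − (-1.5))/4 = 1.125.
Right endpoints: -0.375, 0.75, 1.875, 3.
f(-0.375) = 5.421875, f(0.75) = 6.6875, f(1.875) = 15.546875, f(3) = 32.
Sum = Δu · [f(-0.375) + f(0.75) + f(1.875) + f(3)].
Sum = 67.11328125.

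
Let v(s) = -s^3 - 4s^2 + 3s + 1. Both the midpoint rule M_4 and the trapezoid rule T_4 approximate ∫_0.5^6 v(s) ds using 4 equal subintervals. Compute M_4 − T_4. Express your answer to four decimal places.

M_4 ≈ -540.777832.
T_4 ≈ -576.522461.
M_4 − T_4 ≈ 35.7446.

35.7446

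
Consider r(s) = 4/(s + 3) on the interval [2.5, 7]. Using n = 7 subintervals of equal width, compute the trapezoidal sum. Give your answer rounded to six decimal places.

Δs = (7 − 2.5)/7 = 9/14.
r(2.5) = 8/11, r(22/7) = 28/43, r(53/14) = 56/95, r(31/7) = 7/13, r(71/14) = 56/113, r(40/7) = 28/61, r(89/14) = 56/131, r(7) = 0.4.
T_7 = (Δs/2)·[r(s_0) + 2r(s_1) + ... + 2r(s_{6}) + r(s_7)].
Sum ≈ 2.394519.

2.394519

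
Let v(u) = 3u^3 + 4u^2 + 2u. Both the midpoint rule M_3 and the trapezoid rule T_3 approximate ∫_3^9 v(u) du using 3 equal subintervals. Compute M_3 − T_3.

-348

M_3 = 5752.
T_3 = 6100.
M_3 − T_3 = -348.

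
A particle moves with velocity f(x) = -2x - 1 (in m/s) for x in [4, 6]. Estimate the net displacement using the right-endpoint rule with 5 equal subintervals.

Δx = (6 − 4)/5 = 0.4.
Right endpoints: 4.4, 4.8, 5.2, 5.6, 6.
f(4.4) = -9.8, f(4.8) = -10.6, f(5.2) = -11.4, f(5.6) = -12.2, f(6) = -13.
Sum = Δx · [f(4.4) + f(4.8) + f(5.2) + f(5.6) + f(6)].
Sum = -22.8.

-22.8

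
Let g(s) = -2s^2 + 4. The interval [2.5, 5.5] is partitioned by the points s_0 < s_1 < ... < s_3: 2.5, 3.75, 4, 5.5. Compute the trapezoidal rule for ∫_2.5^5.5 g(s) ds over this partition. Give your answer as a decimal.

Subinterval widths: 1.25, 0.25, 1.5.
g(2.5) = -8.5, g(3.75) = -24.125, g(4) = -28, g(5.5) = -56.5.
On each subinterval the trapezoid contributes (Δs_i/2)·[g(s_{i-1}) + g(s_i)].
Sum = -90.28125.

-90.28125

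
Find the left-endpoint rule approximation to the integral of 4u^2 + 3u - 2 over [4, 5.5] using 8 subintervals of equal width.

Δu = (5.5 − 4)/8 = 0.1875.
Left endpoints: 4, 4.1875, 4.375, 4.5625, 4.75, 4.9375, 5.125, 5.3125.
f(4) = 74, f(4.1875) = 80.703125, f(4.375) = 87.6875, f(4.5625) = 94.953125, f(4.75) = 102.5, f(4.9375) = 110.328125, f(5.125) = 118.4375, f(5.3125) = 126.828125.
Sum = Δu · [f(4) + f(4.1875) + f(4.375) + ...].
Sum = 149.14453125.

149.14453125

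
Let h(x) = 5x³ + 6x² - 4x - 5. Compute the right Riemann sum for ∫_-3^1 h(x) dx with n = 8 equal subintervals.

Δx = (1 − (-3))/8 = 0.5.
Right endpoints: -2.5, -2, -1.5, -1, -0.5, 0, 0.5, 1.
h(-2.5) = -35.625, h(-2) = -13, h(-1.5) = -2.375, h(-1) = 0, h(-0.5) = -2.125, h(0) = -5, h(0.5) = -4.875, h(1) = 2.
Sum = Δx · [h(-2.5) + h(-2) + h(-1.5) + ...].
Sum = -30.5.

-30.5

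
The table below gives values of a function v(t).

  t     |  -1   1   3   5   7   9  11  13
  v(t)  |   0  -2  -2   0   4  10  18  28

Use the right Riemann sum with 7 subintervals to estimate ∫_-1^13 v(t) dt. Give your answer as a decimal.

112

Δt = 2.
Sum = 2·[(-2) + (-2) + 0 + 4 + 10 + 18 + 28] = 112.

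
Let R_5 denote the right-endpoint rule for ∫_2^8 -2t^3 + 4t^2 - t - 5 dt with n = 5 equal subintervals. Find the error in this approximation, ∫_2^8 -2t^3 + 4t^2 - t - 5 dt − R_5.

501.84

Exact integral: ∫_2^8 f(t) dt = -1428.
R_5 = -1929.84.
Error = -1428 − (-1929.84) = 501.84.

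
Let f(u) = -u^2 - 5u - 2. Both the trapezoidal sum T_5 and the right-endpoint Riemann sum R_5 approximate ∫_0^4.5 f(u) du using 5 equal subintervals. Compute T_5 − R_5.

T_5 = -90.6075.
R_5 = -109.845.
T_5 − R_5 = 19.2375.

19.2375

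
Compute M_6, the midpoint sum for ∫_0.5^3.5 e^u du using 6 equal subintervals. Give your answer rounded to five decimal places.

Δu = (3.5 − 0.5)/6 = 0.5.
Midpoints: 0.75, 1.25, 1.75, 2.25, 2.75, 3.25.
f(0.75) ≈ 2.11700, f(1.25) ≈ 3.49034, f(1.75) ≈ 5.75460, f(2.25) ≈ 9.48774, f(2.75) ≈ 15.64263, f(3.25) ≈ 25.79034.
Sum = Δu · [f(0.75) + f(1.25) + f(1.75) + ...].
Sum ≈ 31.14133.

31.14133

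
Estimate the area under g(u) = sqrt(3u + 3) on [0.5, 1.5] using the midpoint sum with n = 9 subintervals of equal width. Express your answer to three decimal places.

2.443

Δu = (1.5 − 0.5)/9 = 1/9.
Midpoints: 5/9, 2/3, 7/9, 8/9, 1, 10/9, 11/9, 4/3, 13/9.
g(5/9) ≈ 2.160, g(2/3) ≈ 2.236, g(7/9) ≈ 2.309, g(8/9) ≈ 2.380, g(1) ≈ 2.449, g(10/9) ≈ 2.517, g(11/9) ≈ 2.582, g(4/3) ≈ 2.646, g(13/9) ≈ 2.708.
Sum = Δu · [g(5/9) + g(2/3) + g(7/9) + ...].
Sum ≈ 2.443.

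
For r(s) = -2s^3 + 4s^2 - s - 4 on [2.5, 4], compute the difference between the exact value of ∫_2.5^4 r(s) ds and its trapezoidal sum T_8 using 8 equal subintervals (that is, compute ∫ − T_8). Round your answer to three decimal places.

Exact integral: ∫_2.5^4 r(s) ds = -54.84375.
T_8 ≈ -54.97998.
Error ≈ -54.84375 − (-54.97998) ≈ 0.136.

0.136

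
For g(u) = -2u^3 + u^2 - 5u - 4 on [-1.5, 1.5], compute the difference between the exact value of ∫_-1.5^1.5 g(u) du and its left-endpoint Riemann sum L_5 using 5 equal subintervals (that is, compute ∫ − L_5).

-8.73

Exact integral: ∫_-1.5^1.5 g(u) du = -9.75.
L_5 = -1.02.
Error = -9.75 − (-1.02) = -8.73.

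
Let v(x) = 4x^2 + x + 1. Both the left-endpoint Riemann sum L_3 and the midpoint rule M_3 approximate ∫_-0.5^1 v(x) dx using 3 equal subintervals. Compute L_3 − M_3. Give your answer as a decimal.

L_3 = 2.5.
M_3 = 3.25.
L_3 − M_3 = -0.75.

-0.75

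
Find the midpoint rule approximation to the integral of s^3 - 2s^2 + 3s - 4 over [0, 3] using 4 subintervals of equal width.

Δs = (3 − 0)/4 = 0.75.
Midpoints: 0.375, 1.125, 1.875, 2.625.
f(0.375) = -1589/512, f(1.125) = -887/512, f(1.875) = 607/512, f(2.625) = 4189/512.
Sum = Δs · [f(0.375) + f(1.125) + f(1.875) + f(2.625)].
Sum = 3.3984375.

3.3984375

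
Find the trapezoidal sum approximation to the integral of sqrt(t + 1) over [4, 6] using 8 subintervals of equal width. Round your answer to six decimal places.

4.893099

Δt = (6 − 4)/8 = 0.25.
f(4) ≈ 2.236068, f(4.25) ≈ 2.291288, f(4.5) ≈ 2.345208, f(4.75) ≈ 2.397916, f(5) ≈ 2.449490, f(5.25) ≈ 2.500000, f(5.5) ≈ 2.549510, f(5.75) ≈ 2.598076, f(6) ≈ 2.645751.
T_8 = (Δt/2)·[f(t_0) + 2f(t_1) + ... + 2f(t_{7}) + f(t_8)].
Sum ≈ 4.893099.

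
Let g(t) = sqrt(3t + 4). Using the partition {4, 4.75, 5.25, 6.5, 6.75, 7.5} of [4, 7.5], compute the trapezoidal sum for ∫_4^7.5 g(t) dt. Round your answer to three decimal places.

16.087

Subinterval widths: 0.75, 0.5, 1.25, 0.25, 0.75.
g(4) ≈ 4.000, g(4.75) ≈ 4.272, g(5.25) ≈ 4.444, g(6.5) ≈ 4.848, g(6.75) ≈ 4.924, g(7.5) ≈ 5.148.
On each subinterval the trapezoid contributes (Δt_i/2)·[g(t_{i-1}) + g(t_i)].
Sum ≈ 16.087.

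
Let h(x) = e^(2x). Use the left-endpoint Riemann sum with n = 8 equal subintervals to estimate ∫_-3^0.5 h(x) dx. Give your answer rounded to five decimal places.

0.84937

Δx = (0.5 − (-3))/8 = 0.4375.
Left endpoints: -3, -2.5625, -2.125, -1.6875, -1.25, -0.8125, -0.375, 0.0625.
h(-3) ≈ 0.00248, h(-2.5625) ≈ 0.00595, h(-2.125) ≈ 0.01426, h(-1.6875) ≈ 0.03422, h(-1.25) ≈ 0.08208, h(-0.8125) ≈ 0.19691, h(-0.375) ≈ 0.47237, h(0.0625) ≈ 1.13315.
Sum = Δx · [h(-3) + h(-2.5625) + h(-2.125) + ...].
Sum ≈ 0.84937.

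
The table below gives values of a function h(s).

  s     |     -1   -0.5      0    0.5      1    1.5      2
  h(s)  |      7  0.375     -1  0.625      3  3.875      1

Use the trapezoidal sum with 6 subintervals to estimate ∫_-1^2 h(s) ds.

5.4375

Δs = 0.5.
T_6 = (0.5/2)·[7 + 2·0.375 + 2·(-1) + 2·0.625 + 2·3 + 2·3.875 + 1] = 5.4375.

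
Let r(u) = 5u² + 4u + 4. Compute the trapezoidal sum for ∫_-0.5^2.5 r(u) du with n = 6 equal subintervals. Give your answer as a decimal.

50.875

Δu = (2.5 − (-0.5))/6 = 0.5.
r(-0.5) = 3.25, r(0) = 4, r(0.5) = 7.25, r(1) = 13, r(1.5) = 21.25, r(2) = 32, r(2.5) = 45.25.
T_6 = (Δu/2)·[r(u_0) + 2r(u_1) + ... + 2r(u_{5}) + r(u_6)].
Sum = 50.875.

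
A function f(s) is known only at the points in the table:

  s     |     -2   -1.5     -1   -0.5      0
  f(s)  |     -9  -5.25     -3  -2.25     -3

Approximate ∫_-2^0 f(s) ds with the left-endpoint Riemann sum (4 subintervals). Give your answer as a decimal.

Δs = 0.5.
Sum = 0.5·[(-9) + (-5.25) + (-3) + (-2.25)] = -9.75.

-9.75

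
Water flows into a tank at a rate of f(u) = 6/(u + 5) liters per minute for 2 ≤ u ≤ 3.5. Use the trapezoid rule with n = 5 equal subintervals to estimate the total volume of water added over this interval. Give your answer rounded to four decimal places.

Δu = (3.5 − 2)/5 = 0.3.
f(2) = 6/7, f(2.3) = 60/73, f(2.6) = 15/19, f(2.9) = 60/79, f(3.2) = 30/41, f(3.5) = 12/17.
T_5 = (Δu/2)·[f(u_0) + 2f(u_1) + ... + 2f(u_{4}) + f(u_5)].
Sum ≈ 1.1652.

1.1652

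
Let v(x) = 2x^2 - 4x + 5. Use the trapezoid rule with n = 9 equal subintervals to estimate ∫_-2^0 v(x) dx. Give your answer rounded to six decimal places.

Δx = (0 − (-2))/9 = 2/9.
v(-2) = 21, v(-16/9) = 1493/81, v(-14/9) = 1301/81, v(-4/3) = 125/9, v(-10/9) = 965/81, v(-8/9) = 821/81, v(-2/3) = 77/9, v(-4/9) = 581/81, v(-2/9) = 485/81, v(0) = 5.
T_9 = (Δx/2)·[v(x_0) + 2v(x_1) + ... + 2v(x_{8}) + v(x_9)].
Sum ≈ 23.366255.

23.366255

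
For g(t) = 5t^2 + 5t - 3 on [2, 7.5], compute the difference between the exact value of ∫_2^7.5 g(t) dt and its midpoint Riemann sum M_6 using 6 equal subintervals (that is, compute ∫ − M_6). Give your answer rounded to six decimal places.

1.925637

Exact integral: ∫_2^7.5 g(t) dt ≈ 803.91666667.
M_6 ≈ 801.99103009.
Error ≈ 803.91666667 − 801.99103009 ≈ 1.925637.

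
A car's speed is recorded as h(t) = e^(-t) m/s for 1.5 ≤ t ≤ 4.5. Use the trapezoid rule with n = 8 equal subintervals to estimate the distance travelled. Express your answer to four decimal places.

Δt = (4.5 − 1.5)/8 = 0.375.
h(1.5) ≈ 0.2231, h(1.875) ≈ 0.1534, h(2.25) ≈ 0.1054, h(2.625) ≈ 0.0724, h(3) ≈ 0.0498, h(3.375) ≈ 0.0342, h(3.75) ≈ 0.0235, h(4.125) ≈ 0.0162, h(4.5) ≈ 0.0111.
T_8 = (Δt/2)·[h(t_0) + 2h(t_1) + ... + 2h(t_{7}) + h(t_8)].
Sum ≈ 0.2145.

0.2145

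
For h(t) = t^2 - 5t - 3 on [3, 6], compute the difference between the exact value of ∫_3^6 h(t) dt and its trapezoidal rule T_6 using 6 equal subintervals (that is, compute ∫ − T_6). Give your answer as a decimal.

-0.125

Exact integral: ∫_3^6 h(t) dt = -13.5.
T_6 = -13.375.
Error = -13.5 − (-13.375) = -0.125.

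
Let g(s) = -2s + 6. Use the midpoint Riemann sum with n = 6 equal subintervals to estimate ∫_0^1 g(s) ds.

Δs = (1 − 0)/6 = 1/6.
Midpoints: 1/12, 0.25, 5/12, 7/12, 0.75, 11/12.
g(1/12) = 35/6, g(0.25) = 5.5, g(5/12) = 31/6, g(7/12) = 29/6, g(0.75) = 4.5, g(11/12) = 25/6.
Sum = Δs · [g(1/12) + g(0.25) + g(5/12) + ...].
Sum = 5.

5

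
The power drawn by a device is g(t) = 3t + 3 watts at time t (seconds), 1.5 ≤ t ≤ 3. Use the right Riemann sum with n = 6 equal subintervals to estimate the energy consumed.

Δt = (3 − 1.5)/6 = 0.25.
Right endpoints: 1.75, 2, 2.25, 2.5, 2.75, 3.
g(1.75) = 8.25, g(2) = 9, g(2.25) = 9.75, g(2.5) = 10.5, g(2.75) = 11.25, g(3) = 12.
Sum = Δt · [g(1.75) + g(2) + g(2.25) + ...].
Sum = 15.1875.

15.1875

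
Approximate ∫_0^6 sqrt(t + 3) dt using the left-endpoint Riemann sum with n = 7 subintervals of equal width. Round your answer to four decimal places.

13.9850

Δt = (6 − 0)/7 = 6/7.
Left endpoints: 0, 6/7, 12/7, 18/7, 24/7, 30/7, 36/7.
f(0) ≈ 1.7321, f(6/7) ≈ 1.9640, f(12/7) ≈ 2.1712, f(18/7) ≈ 2.3604, f(24/7) ≈ 2.5355, f(30/7) ≈ 2.6992, f(36/7) ≈ 2.8536.
Sum = Δt · [f(0) + f(6/7) + f(12/7) + ...].
Sum ≈ 13.9850.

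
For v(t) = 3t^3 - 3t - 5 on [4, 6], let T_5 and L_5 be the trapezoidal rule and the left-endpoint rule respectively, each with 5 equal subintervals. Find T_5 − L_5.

T_5 = 742.4.
L_5 = 652.4.
T_5 − L_5 = 90.

90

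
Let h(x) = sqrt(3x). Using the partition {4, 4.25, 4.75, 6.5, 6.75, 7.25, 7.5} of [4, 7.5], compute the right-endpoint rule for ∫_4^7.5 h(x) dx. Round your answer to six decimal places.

Subinterval widths: 0.25, 0.5, 1.75, 0.25, 0.5, 0.25.
Right endpoints: 4.25, 4.75, 6.5, 6.75, 7.25, 7.5.
h(4.25) ≈ 3.570714, h(4.75) ≈ 3.774917, h(6.5) ≈ 4.415880, h(6.75) ≈ 4.500000, h(7.25) ≈ 4.663690, h(7.5) ≈ 4.743416.
Sum = Σ Δx_i · h(x_i).
Sum ≈ 15.150627.

15.150627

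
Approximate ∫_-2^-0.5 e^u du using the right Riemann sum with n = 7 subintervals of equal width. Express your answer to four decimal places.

Δu = (-0.5 − (-2))/7 = 3/14.
Right endpoints: -25/14, -11/7, -19/14, -8/7, -13/14, -5/7, -0.5.
f(-25/14) ≈ 0.1677, f(-11/7) ≈ 0.2077, f(-19/14) ≈ 0.2574, f(-8/7) ≈ 0.3189, f(-13/14) ≈ 0.3951, f(-5/7) ≈ 0.4895, f(-0.5) ≈ 0.6065.
Sum = Δu · [f(-25/14) + f(-11/7) + f(-19/14) + ...].
Sum ≈ 0.5235.

0.5235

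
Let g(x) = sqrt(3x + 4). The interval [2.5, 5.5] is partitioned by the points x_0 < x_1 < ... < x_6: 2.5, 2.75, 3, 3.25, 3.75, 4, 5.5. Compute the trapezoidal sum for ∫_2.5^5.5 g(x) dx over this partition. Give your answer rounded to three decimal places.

Subinterval widths: 0.25, 0.25, 0.25, 0.5, 0.25, 1.5.
g(2.5) ≈ 3.391, g(2.75) ≈ 3.500, g(3) ≈ 3.606, g(3.25) ≈ 3.708, g(3.75) ≈ 3.905, g(4) ≈ 4.000, g(5.5) ≈ 4.528.
On each subinterval the trapezoid contributes (Δx_i/2)·[g(x_{i-1}) + g(x_i)].
Sum ≈ 11.951.

11.951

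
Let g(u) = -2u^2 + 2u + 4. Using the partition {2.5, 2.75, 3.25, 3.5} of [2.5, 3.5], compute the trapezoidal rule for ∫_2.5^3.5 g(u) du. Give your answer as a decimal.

-8.21875

Subinterval widths: 0.25, 0.5, 0.25.
g(2.5) = -3.5, g(2.75) = -5.625, g(3.25) = -10.625, g(3.5) = -13.5.
On each subinterval the trapezoid contributes (Δu_i/2)·[g(u_{i-1}) + g(u_i)].
Sum = -8.21875.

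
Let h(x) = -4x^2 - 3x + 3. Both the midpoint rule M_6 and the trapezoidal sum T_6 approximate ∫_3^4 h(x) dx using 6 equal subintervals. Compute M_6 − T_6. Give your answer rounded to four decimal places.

M_6 ≈ -56.824074.
T_6 ≈ -56.851852.
M_6 − T_6 ≈ 0.0278.

0.0278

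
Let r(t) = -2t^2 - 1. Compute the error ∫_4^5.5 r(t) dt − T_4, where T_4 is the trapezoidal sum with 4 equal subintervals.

Exact integral: ∫_4^5.5 r(t) dt = -69.75.
T_4 = -69.8203125.
Error = -69.75 − (-69.8203125) = 0.0703125.

0.0703125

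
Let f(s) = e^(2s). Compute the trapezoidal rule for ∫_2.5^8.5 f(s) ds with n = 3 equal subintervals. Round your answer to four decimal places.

Δs = (8.5 − 2.5)/3 = 2.
f(2.5) ≈ 148.4132, f(4.5) ≈ 8103.0839, f(6.5) ≈ 442413.3920, f(8.5) ≈ 24154952.7536.
T_3 = (Δs/2)·[f(s_0) + 2f(s_1) + 2f(s_2) + f(s_3)].
Sum ≈ 25056134.1186.

25056134.1186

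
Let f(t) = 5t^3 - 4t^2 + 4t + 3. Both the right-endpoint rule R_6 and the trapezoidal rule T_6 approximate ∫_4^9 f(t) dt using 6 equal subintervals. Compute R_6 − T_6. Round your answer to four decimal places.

1285.4167

R_6 ≈ 8479.108796.
T_6 ≈ 7193.692130.
R_6 − T_6 ≈ 1285.4167.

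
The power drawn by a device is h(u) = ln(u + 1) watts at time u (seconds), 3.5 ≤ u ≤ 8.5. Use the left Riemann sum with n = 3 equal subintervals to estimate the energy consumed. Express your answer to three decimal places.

Δu = (8.5 − 3.5)/3 = 5/3.
Left endpoints: 3.5, 31/6, 41/6.
h(3.5) ≈ 1.504, h(31/6) ≈ 1.819, h(41/6) ≈ 2.058.
Sum = Δu · [h(3.5) + h(31/6) + h(41/6)].
Sum ≈ 8.969.

8.969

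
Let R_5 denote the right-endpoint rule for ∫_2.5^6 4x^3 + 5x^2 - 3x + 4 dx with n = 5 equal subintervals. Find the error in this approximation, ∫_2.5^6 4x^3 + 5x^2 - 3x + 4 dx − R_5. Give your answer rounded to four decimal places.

Exact integral: ∫_2.5^6 f(x) dx ≈ 1560.270833.
R_5 = 1905.19.
Error ≈ 1560.270833 − 1905.19 ≈ -344.9192.

-344.9192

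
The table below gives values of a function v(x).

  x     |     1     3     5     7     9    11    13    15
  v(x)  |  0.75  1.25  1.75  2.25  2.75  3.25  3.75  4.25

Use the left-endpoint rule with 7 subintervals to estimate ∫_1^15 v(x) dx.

31.5

Δx = 2.
Sum = 2·[0.75 + 1.25 + 1.75 + 2.25 + 2.75 + 3.25 + 3.75] = 31.5.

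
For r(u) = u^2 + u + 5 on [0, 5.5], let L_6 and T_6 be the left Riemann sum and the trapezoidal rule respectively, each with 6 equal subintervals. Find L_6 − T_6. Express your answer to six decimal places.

L_6 ≈ 82.46817130.
T_6 ≈ 98.85358796.
L_6 − T_6 ≈ -16.385417.

-16.385417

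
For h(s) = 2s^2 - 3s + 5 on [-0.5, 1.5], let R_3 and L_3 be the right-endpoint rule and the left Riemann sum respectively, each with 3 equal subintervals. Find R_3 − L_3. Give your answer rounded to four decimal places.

R_3 ≈ 8.962963.
L_3 ≈ 10.296296.
R_3 − L_3 ≈ -1.3333.

-1.3333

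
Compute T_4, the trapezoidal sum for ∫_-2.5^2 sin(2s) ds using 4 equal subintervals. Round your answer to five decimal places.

0.25196

Δs = (2 − (-2.5))/4 = 1.125.
f(-2.5) ≈ 0.95892, f(-1.375) ≈ -0.38166, f(-0.25) ≈ -0.47943, f(0.875) ≈ 0.98399, f(2) ≈ -0.75680.
T_4 = (Δs/2)·[f(s_0) + 2f(s_1) + 2f(s_2) + 2f(s_3) + f(s_4)].
Sum ≈ 0.25196.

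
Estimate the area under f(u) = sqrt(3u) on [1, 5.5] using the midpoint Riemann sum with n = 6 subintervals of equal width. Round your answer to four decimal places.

13.7508

Δu = (5.5 − 1)/6 = 0.75.
Midpoints: 1.375, 2.125, 2.875, 3.625, 4.375, 5.125.
f(1.375) ≈ 2.0310, f(2.125) ≈ 2.5249, f(2.875) ≈ 2.9368, f(3.625) ≈ 3.2977, f(4.375) ≈ 3.6228, f(5.125) ≈ 3.9211.
Sum = Δu · [f(1.375) + f(2.125) + f(2.875) + ...].
Sum ≈ 13.7508.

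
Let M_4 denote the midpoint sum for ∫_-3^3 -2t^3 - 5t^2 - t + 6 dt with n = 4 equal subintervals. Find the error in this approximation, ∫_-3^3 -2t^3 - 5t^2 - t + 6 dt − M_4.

Exact integral: ∫_-3^3 f(t) dt = -54.
M_4 = -48.375.
Error = -54 − (-48.375) = -5.625.

-5.625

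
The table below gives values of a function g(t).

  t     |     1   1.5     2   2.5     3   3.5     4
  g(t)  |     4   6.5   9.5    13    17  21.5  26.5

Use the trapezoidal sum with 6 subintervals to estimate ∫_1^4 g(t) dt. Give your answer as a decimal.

41.375

Δt = 0.5.
T_6 = (0.5/2)·[4 + 2·6.5 + 2·9.5 + 2·13 + 2·17 + 2·21.5 + 26.5] = 41.375.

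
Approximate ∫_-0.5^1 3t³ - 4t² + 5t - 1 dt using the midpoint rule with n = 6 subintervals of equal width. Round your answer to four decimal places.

Δt = (1 − (-0.5))/6 = 0.25.
Midpoints: -0.375, -0.125, 0.125, 0.375, 0.625, 0.875.
f(-0.375) = -1841/512, f(-0.125) = -867/512, f(0.125) = -221/512, f(0.375) = 241/512, f(0.625) = 663/512, f(0.875) = 1189/512.
Sum = Δt · [f(-0.375) + f(-0.125) + f(0.125) + ...].
Sum ≈ -0.4082.

-0.4082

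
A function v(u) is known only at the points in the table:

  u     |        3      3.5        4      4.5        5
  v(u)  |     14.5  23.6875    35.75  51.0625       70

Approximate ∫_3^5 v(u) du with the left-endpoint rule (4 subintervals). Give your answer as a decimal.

62.5

Δu = 0.5.
Sum = 0.5·[14.5 + 23.6875 + 35.75 + 51.0625] = 62.5.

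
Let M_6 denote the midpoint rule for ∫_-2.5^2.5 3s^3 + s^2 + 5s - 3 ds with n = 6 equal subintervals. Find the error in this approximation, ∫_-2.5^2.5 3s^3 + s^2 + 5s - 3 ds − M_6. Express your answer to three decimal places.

0.289

Exact integral: ∫_-2.5^2.5 f(s) ds ≈ -4.58333.
M_6 ≈ -4.87269.
Error ≈ -4.58333 − (-4.87269) ≈ 0.289.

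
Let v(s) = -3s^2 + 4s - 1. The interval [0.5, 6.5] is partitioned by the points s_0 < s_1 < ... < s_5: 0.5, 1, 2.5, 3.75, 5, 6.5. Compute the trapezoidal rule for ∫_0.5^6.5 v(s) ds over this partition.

-201.890625

Subinterval widths: 0.5, 1.5, 1.25, 1.25, 1.5.
v(0.5) = 0.25, v(1) = 0, v(2.5) = -9.75, v(3.75) = -28.1875, v(5) = -56, v(6.5) = -101.75.
On each subinterval the trapezoid contributes (Δs_i/2)·[v(s_{i-1}) + v(s_i)].
Sum = -201.890625.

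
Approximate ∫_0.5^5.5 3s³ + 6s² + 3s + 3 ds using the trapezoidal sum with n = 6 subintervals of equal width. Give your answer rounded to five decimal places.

1097.84722

Δs = (5.5 − 0.5)/6 = 5/6.
f(0.5) = 6.375, f(4/3) = 223/9, f(13/6) = 4909/72, f(3) = 147, f(23/6) = 19559/72, f(14/3) = 4073/9, f(5.5) = 700.125.
T_6 = (Δs/2)·[f(s_0) + 2f(s_1) + ... + 2f(s_{5}) + f(s_6)].
Sum ≈ 1097.84722.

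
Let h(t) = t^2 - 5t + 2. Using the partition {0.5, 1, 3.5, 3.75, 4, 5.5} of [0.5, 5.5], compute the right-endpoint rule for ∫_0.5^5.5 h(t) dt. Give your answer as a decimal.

-3.171875

Subinterval widths: 0.5, 2.5, 0.25, 0.25, 1.5.
Right endpoints: 1, 3.5, 3.75, 4, 5.5.
h(1) = -2, h(3.5) = -3.25, h(3.75) = -2.6875, h(4) = -2, h(5.5) = 4.75.
Sum = Σ Δt_i · h(t_i).
Sum = -3.171875.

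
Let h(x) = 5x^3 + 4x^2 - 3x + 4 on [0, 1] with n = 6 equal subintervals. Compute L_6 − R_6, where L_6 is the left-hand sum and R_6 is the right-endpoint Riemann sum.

-1

L_6 ≈ 4.636574.
R_6 ≈ 5.636574.
L_6 − R_6 = -1.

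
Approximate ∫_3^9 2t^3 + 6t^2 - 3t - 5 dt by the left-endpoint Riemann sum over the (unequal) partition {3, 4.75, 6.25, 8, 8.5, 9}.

Subinterval widths: 1.75, 1.5, 1.75, 0.5, 0.5.
Left endpoints: 3, 4.75, 6.25, 8, 8.5.
f(3) = 94, f(4.75) = 330.46875, f(6.25) = 698.90625, f(8) = 1379, f(8.5) = 1631.25.
Sum = Σ Δt_i · f(t_i).
Sum = 3388.4140625.

3388.4140625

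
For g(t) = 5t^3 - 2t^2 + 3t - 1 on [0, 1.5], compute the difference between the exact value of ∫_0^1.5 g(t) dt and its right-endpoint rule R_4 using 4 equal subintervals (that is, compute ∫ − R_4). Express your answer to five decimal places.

Exact integral: ∫_0^1.5 g(t) dt = 5.953125.
R_4 ≈ 9.4423828.
Error ≈ 5.953125 − 9.4423828 ≈ -3.48926.

-3.48926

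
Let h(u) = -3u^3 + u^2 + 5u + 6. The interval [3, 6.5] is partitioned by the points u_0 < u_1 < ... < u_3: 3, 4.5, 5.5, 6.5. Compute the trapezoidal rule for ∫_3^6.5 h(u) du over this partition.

Subinterval widths: 1.5, 1, 1.
h(3) = -51, h(4.5) = -224.625, h(5.5) = -435.375, h(6.5) = -743.125.
On each subinterval the trapezoid contributes (Δu_i/2)·[h(u_{i-1}) + h(u_i)].
Sum = -1125.96875.

-1125.96875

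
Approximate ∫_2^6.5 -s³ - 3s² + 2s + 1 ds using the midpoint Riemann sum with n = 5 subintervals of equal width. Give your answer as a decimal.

Δs = (6.5 − 2)/5 = 0.9.
Midpoints: 2.45, 3.35, 4.25, 5.15, 6.05.
f(2.45) = -26.813625, f(3.35) = -63.562875, f(4.25) = -121.453125, f(5.15) = -204.858375, f(6.05) = -318.152625.
Sum = Δs · [f(2.45) + f(3.35) + f(4.25) + f(5.15) + f(6.05)].
Sum = -661.3565625.

-661.3565625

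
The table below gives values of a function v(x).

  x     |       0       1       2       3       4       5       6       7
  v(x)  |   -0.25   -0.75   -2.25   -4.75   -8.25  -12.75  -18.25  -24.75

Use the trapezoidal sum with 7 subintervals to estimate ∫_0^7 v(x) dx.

Δx = 1.
T_7 = (1/2)·[(-0.25) + 2·(-0.75) + 2·(-2.25) + 2·(-4.75) + 2·(-8.25) + 2·(-12.75) + 2·(-18.25) + (-24.75)] = -59.5.

-59.5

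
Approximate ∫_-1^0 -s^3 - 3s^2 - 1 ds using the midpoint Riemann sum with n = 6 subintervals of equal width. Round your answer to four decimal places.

Δs = (0 − (-1))/6 = 1/6.
Midpoints: -11/12, -0.75, -7/12, -5/12, -0.25, -1/12.
f(-11/12) = -4753/1728, f(-0.75) = -2.265625, f(-7/12) = -3149/1728, f(-5/12) = -2503/1728, f(-0.25) = -1.171875, f(-1/12) = -1763/1728.
Sum = Δs · [f(-11/12) + f(-0.75) + f(-7/12) + ...].
Sum ≈ -1.7465.

-1.7465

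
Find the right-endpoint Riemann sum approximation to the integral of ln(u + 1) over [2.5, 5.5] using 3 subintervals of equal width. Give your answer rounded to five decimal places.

5.08063

Δu = (5.5 − 2.5)/3 = 1.
Right endpoints: 3.5, 4.5, 5.5.
f(3.5) ≈ 1.50408, f(4.5) ≈ 1.70475, f(5.5) ≈ 1.87180.
Sum = Δu · [f(3.5) + f(4.5) + f(5.5)].
Sum ≈ 5.08063.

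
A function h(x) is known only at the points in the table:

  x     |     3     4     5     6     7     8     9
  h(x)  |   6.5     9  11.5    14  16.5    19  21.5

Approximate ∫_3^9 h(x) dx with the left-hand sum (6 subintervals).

Δx = 1.
Sum = 1·[6.5 + 9 + 11.5 + 14 + 16.5 + 19] = 76.5.

76.5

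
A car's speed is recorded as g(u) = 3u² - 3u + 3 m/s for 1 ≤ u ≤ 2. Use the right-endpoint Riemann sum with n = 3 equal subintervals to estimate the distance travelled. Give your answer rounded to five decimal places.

6.55556

Δu = (2 − 1)/3 = 1/3.
Right endpoints: 4/3, 5/3, 2.
g(4/3) = 13/3, g(5/3) = 19/3, g(2) = 9.
Sum = Δu · [g(4/3) + g(5/3) + g(2)].
Sum ≈ 6.55556.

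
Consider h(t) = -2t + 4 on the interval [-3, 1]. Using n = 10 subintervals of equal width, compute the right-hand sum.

22.4

Δt = (1 − (-3))/10 = 0.4.
Right endpoints: -2.6, -2.2, -1.8, -1.4, -1, -0.6, -0.2, 0.2, 0.6, 1.
h(-2.6) = 9.2, h(-2.2) = 8.4, h(-1.8) = 7.6, h(-1.4) = 6.8, h(-1) = 6, h(-0.6) = 5.2, h(-0.2) = 4.4, h(0.2) = 3.6, h(0.6) = 2.8, h(1) = 2.
Sum = Δt · [h(-2.6) + h(-2.2) + h(-1.8) + ...].
Sum = 22.4.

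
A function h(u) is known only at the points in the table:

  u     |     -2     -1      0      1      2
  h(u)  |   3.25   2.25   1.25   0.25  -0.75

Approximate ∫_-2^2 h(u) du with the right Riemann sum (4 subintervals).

Δu = 1.
Sum = 1·[2.25 + 1.25 + 0.25 + (-0.75)] = 3.

3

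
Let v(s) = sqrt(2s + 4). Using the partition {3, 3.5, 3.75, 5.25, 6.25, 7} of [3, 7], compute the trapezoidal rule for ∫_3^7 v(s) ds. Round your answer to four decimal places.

Subinterval widths: 0.5, 0.25, 1.5, 1, 0.75.
v(3) ≈ 3.1623, v(3.5) ≈ 3.3166, v(3.75) ≈ 3.3912, v(5.25) ≈ 3.8079, v(6.25) ≈ 4.0620, v(7) ≈ 4.2426.
On each subinterval the trapezoid contributes (Δs_i/2)·[v(s_{i-1}) + v(s_i)].
Sum ≈ 14.9067.

14.9067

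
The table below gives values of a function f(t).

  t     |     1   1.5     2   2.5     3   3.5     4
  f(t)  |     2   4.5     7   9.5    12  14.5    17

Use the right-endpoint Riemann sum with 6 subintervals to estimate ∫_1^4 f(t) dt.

Δt = 0.5.
Sum = 0.5·[4.5 + 7 + 9.5 + 12 + 14.5 + 17] = 32.25.

32.25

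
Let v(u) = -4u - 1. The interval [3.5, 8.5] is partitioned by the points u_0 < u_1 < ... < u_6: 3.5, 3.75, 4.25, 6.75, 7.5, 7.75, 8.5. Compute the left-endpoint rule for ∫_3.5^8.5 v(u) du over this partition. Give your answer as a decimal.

Subinterval widths: 0.25, 0.5, 2.5, 0.75, 0.25, 0.75.
Left endpoints: 3.5, 3.75, 4.25, 6.75, 7.5, 7.75.
v(3.5) = -15, v(3.75) = -16, v(4.25) = -18, v(6.75) = -28, v(7.5) = -31, v(7.75) = -32.
Sum = Σ Δu_i · v(u_i).
Sum = -109.5.

-109.5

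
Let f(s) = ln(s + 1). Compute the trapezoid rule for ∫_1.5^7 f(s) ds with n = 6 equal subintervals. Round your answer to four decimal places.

8.8257

Δs = (7 − 1.5)/6 = 11/12.
f(1.5) ≈ 0.9163, f(29/12) ≈ 1.2287, f(10/3) ≈ 1.4663, f(4.25) ≈ 1.6582, f(31/6) ≈ 1.8192, f(73/12) ≈ 1.9577, f(7) ≈ 2.0794.
T_6 = (Δs/2)·[f(s_0) + 2f(s_1) + ... + 2f(s_{5}) + f(s_6)].
Sum ≈ 8.8257.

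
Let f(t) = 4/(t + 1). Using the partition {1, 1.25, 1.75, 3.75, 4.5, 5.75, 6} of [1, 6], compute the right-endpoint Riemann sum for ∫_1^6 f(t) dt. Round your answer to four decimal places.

Subinterval widths: 0.25, 0.5, 2, 0.75, 1.25, 0.25.
Right endpoints: 1.25, 1.75, 3.75, 4.5, 5.75, 6.
f(1.25) = 16/9, f(1.75) = 16/11, f(3.75) = 16/19, f(4.5) = 8/11, f(5.75) = 16/27, f(6) = 4/7.
Sum = Σ Δt_i · f(t_i).
Sum ≈ 4.2850.

4.2850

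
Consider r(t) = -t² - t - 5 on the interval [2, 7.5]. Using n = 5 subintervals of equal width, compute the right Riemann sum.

Δt = (7.5 − 2)/5 = 1.1.
Right endpoints: 3.1, 4.2, 5.3, 6.4, 7.5.
r(3.1) = -17.71, r(4.2) = -26.84, r(5.3) = -38.39, r(6.4) = -52.36, r(7.5) = -68.75.
Sum = Δt · [r(3.1) + r(4.2) + r(5.3) + r(6.4) + r(7.5)].
Sum = -224.455.

-224.455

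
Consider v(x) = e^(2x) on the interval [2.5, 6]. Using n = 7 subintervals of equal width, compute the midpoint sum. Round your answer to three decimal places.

78011.823

Δx = (6 − 2.5)/7 = 0.5.
Midpoints: 2.75, 3.25, 3.75, 4.25, 4.75, 5.25, 5.75.
v(2.75) ≈ 244.692, v(3.25) ≈ 665.142, v(3.75) ≈ 1808.042, v(4.25) ≈ 4914.769, v(4.75) ≈ 13359.727, v(5.25) ≈ 36315.503, v(5.75) ≈ 98715.771.
Sum = Δx · [v(2.75) + v(3.25) + v(3.75) + ...].
Sum ≈ 78011.823.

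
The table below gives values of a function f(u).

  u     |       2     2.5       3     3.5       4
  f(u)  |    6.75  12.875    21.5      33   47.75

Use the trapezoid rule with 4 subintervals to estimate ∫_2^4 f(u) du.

47.3125

Δu = 0.5.
T_4 = (0.5/2)·[6.75 + 2·12.875 + 2·21.5 + 2·33 + 47.75] = 47.3125.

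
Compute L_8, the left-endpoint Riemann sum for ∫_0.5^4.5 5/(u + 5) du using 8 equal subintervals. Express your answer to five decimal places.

2.83070

Δu = (4.5 − 0.5)/8 = 0.5.
Left endpoints: 0.5, 1, 1.5, 2, 2.5, 3, 3.5, 4.
f(0.5) = 10/11, f(1) = 5/6, f(1.5) = 10/13, f(2) = 5/7, f(2.5) = 2/3, f(3) = 0.625, f(3.5) = 10/17, f(4) = 5/9.
Sum = Δu · [f(0.5) + f(1) + f(1.5) + ...].
Sum ≈ 2.83070.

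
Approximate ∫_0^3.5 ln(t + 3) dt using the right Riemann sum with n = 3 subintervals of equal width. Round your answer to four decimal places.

5.8017

Δt = (3.5 − 0)/3 = 7/6.
Right endpoints: 7/6, 7/3, 3.5.
f(7/6) ≈ 1.4271, f(7/3) ≈ 1.6740, f(3.5) ≈ 1.8718.
Sum = Δt · [f(7/6) + f(7/3) + f(3.5)].
Sum ≈ 5.8017.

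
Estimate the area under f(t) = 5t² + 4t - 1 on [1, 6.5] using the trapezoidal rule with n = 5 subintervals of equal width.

Δt = (6.5 − 1)/5 = 1.1.
f(1) = 8, f(2.1) = 29.45, f(3.2) = 63, f(4.3) = 108.65, f(5.4) = 166.4, f(6.5) = 236.25.
T_5 = (Δt/2)·[f(t_0) + 2f(t_1) + ... + 2f(t_{4}) + f(t_5)].
Sum = 538.5875.

538.5875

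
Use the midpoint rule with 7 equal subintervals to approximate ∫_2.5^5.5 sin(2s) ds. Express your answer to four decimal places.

Δs = (5.5 − 2.5)/7 = 3/7.
Midpoints: 19/7, 22/7, 25/7, 4, 31/7, 34/7, 37/7.
f(19/7) ≈ -0.7543, f(22/7) ≈ 0.0025, f(25/7) ≈ 0.7576, f(4) ≈ 0.9894, f(31/7) ≈ 0.5376, f(34/7) ≈ -0.2855, f(37/7) ≈ -0.9114.
Sum = Δs · [f(19/7) + f(22/7) + f(25/7) + ...].
Sum ≈ 0.1440.

0.1440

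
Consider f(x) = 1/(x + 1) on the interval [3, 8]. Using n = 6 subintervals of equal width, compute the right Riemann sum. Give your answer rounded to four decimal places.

Δx = (8 − 3)/6 = 5/6.
Right endpoints: 23/6, 14/3, 5.5, 19/3, 43/6, 8.
f(23/6) = 6/29, f(14/3) = 3/17, f(5.5) = 2/13, f(19/3) = 3/22, f(43/6) = 6/49, f(8) = 1/9.
Sum = Δx · [f(23/6) + f(14/3) + f(5.5) + ...].
Sum ≈ 0.7559.

0.7559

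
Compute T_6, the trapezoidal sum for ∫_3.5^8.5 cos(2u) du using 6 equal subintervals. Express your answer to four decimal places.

-0.6126

Δu = (8.5 − 3.5)/6 = 5/6.
f(3.5) ≈ 0.7539, f(13/3) ≈ -0.7261, f(31/6) ≈ -0.6149, f(6) ≈ 0.8439, f(41/6) ≈ 0.4533, f(23/3) ≈ -0.9306, f(8.5) ≈ -0.2752.
T_6 = (Δu/2)·[f(u_0) + 2f(u_1) + ... + 2f(u_{5}) + f(u_6)].
Sum ≈ -0.6126.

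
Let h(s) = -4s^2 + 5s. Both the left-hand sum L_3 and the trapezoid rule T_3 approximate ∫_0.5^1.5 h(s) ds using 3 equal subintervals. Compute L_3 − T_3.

L_3 ≈ 1.092593.
T_3 ≈ 0.592593.
L_3 − T_3 = 0.5.

0.5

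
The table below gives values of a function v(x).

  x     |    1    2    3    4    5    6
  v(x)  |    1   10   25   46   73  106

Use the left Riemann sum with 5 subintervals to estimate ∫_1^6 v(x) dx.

155

Δx = 1.
Sum = 1·[1 + 10 + 25 + 46 + 73] = 155.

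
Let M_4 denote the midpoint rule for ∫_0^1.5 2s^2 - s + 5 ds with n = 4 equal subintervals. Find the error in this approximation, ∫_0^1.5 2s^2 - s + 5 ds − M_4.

Exact integral: ∫_0^1.5 f(s) ds = 8.625.
M_4 = 8.58984375.
Error = 8.625 − 8.58984375 = 0.03515625.

0.03515625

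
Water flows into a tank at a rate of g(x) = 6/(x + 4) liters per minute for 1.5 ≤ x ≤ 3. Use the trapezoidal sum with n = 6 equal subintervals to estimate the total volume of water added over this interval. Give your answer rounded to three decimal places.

1.447

Δx = (3 − 1.5)/6 = 0.25.
g(1.5) = 12/11, g(1.75) = 24/23, g(2) = 1, g(2.25) = 0.96, g(2.5) = 12/13, g(2.75) = 8/9, g(3) = 6/7.
T_6 = (Δx/2)·[g(x_0) + 2g(x_1) + ... + 2g(x_{5}) + g(x_6)].
Sum ≈ 1.447.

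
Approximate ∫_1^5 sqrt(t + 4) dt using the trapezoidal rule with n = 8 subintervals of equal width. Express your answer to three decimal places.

10.545

Δt = (5 − 1)/8 = 0.5.
f(1) ≈ 2.236, f(1.5) ≈ 2.345, f(2) ≈ 2.449, f(2.5) ≈ 2.550, f(3) ≈ 2.646, f(3.5) ≈ 2.739, f(4) ≈ 2.828, f(4.5) ≈ 2.915, f(5) ≈ 3.000.
T_8 = (Δt/2)·[f(t_0) + 2f(t_1) + ... + 2f(t_{7}) + f(t_8)].
Sum ≈ 10.545.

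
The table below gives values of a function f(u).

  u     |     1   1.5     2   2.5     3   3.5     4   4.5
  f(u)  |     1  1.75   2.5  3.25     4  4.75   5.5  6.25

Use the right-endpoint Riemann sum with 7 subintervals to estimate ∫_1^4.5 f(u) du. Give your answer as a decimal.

Δu = 0.5.
Sum = 0.5·[1.75 + 2.5 + 3.25 + 4 + 4.75 + 5.5 + 6.25] = 14.

14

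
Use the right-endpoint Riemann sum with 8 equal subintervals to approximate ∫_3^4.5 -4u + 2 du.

Δu = (4.5 − 3)/8 = 0.1875.
Right endpoints: 3.1875, 3.375, 3.5625, 3.75, 3.9375, 4.125, 4.3125, 4.5.
f(3.1875) = -10.75, f(3.375) = -11.5, f(3.5625) = -12.25, f(3.75) = -13, f(3.9375) = -13.75, f(4.125) = -14.5, f(4.3125) = -15.25, f(4.5) = -16.
Sum = Δu · [f(3.1875) + f(3.375) + f(3.5625) + ...].
Sum = -20.0625.

-20.0625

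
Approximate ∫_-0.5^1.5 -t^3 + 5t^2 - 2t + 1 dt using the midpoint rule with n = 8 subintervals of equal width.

4.546875

Δt = (1.5 − (-0.5))/8 = 0.25.
Midpoints: -0.375, -0.125, 0.125, 0.375, 0.625, 0.875, 1.125, 1.375.
f(-0.375) = 1283/512, f(-0.125) = 681/512, f(0.125) = 423/512, f(0.375) = 461/512, f(0.625) = 747/512, f(0.875) = 1233/512, f(1.125) = 1871/512, f(1.375) = 2613/512.
Sum = Δt · [f(-0.375) + f(-0.125) + f(0.125) + ...].
Sum = 4.546875.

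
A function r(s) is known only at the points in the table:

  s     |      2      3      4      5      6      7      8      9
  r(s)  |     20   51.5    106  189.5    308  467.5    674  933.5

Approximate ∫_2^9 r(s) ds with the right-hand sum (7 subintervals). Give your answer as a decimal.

Δs = 1.
Sum = 1·[51.5 + 106 + 189.5 + 308 + 467.5 + 674 + 933.5] = 2730.

2730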